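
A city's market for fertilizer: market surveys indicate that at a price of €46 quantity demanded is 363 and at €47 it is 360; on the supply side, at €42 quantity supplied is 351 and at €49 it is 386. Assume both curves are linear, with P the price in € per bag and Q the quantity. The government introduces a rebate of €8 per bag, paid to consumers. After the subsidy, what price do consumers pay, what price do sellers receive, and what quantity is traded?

Consumers pay €40; sellers receive €48; quantity = 381.

Demand slope: (360 − 363)/(47 − 46) = -3, so Qd = 501 − 3P.
Supply slope: (386 − 351)/(49 − 42) = 5, so Qs = 5P + 141.
Without the subsidy, 501 − 3P = 5P + 141 gives 8P = 360, so P* = €45 and Q* = 366.
With a per-unit subsidy paid to consumers, each effectively pays P − 8, so demand becomes Qd = 501 − 3(P − 8).
Solving gives Q = 381 with consumers paying €40 and sellers receiving €48 (the €8 wedge).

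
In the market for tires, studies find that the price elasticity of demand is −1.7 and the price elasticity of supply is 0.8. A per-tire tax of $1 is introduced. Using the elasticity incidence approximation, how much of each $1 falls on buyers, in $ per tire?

Buyers bear ≈ $0.32 per tire.

Incidence ratio: buyers' share ≈ εs / (εs + |εd|) = 0.8 / (0.8 + 1.7) = 0.32.
So buyers bear ≈ 0.32 × $1 = $0.32; producers bear $0.68.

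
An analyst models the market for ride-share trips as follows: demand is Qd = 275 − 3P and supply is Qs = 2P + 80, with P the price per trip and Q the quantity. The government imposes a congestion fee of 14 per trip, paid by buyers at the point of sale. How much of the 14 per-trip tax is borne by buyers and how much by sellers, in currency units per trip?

Buyers bear 5.6 per trip; sellers bear 8.4 per trip.

Without the tax, 275 − 3P = 2P + 80 gives 5P = 195, so P* = 39 and Q* = 158.
With the tax collected from buyers, demand (in seller-price terms) shifts: Qd = 275 − 3(P + 14).
New equilibrium: buyers pay 44.6, sellers receive 30.6, Q = 141.2. (Wedge: Pb − Ps = 14.)
Burden on buyers: 5.6; on sellers: 8.4. (They sum to 14.)
The less price-elastic side of the market bears the larger share of a per-unit tax.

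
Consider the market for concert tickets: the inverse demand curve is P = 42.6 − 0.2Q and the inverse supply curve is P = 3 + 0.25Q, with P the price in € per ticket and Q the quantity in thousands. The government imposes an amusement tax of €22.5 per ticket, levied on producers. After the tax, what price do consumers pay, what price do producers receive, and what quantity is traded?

Consumers pay €35; producers receive €12.5; quantity = 38.

Rewrite in direct form: Qd = 213 − 5P and Qs = 4P − 12.
Without the tax, 213 − 5P = 4P − 12 gives 9P = 225, so P* = €25 and Q* = 88.
With the tax collected from producers, supply shifts: Qs = 4(P − 22.5) − 12.
New equilibrium: consumers pay €35, producers receive €12.5, Q = 38. (Wedge: Pb − Ps = 22.5.)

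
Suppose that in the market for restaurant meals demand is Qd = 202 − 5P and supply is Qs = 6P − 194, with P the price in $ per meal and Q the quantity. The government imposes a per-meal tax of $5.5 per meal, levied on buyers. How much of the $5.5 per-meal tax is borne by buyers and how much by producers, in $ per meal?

Before the tax: set 202 − 5P = 6P − 194 → P* = $36, Q* = 22.
With the tax collected from buyers, demand (in seller-price terms) shifts: Qd = 202 − 5(P + 5.5).
Solving gives Q = 7 with buyers paying $39 and producers receiving $33.5 (the $5.5 wedge).
Burden on buyers: $3; on producers: $2.5. (They sum to $5.5.)
The less price-elastic side of the market bears the larger share of a per-unit tax.

Buyers bear $3 per meal; producers bear $2.5 per meal.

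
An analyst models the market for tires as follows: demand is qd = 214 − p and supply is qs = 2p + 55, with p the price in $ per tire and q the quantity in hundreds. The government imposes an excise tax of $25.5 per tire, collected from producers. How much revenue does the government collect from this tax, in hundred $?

Tax revenue = $3672 hundred.

Without the tax, 214 − p = 2p + 55 gives 3p = 159, so p* = $53 and q* = 161.
With the tax collected from producers, supply shifts: qs = 2(p − 25.5) + 55.
New equilibrium: consumers pay $70, producers receive $44.5, q = 144. (Wedge: pb − ps = 25.5.)
Revenue = t · Q = 25.5 · 144 = $3672.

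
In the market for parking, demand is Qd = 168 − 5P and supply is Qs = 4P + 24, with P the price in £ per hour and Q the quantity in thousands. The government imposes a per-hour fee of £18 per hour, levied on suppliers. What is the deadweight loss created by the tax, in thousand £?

Deadweight loss = £360 thousand.

Before the tax: set 168 − 5P = 4P + 24 → P* = £16, Q* = 88.
With the tax collected from suppliers, supply shifts: Qs = 4(P − 18) + 24.
Solving gives Q = 48 with buyers paying £24 and suppliers receiving £6 (the £18 wedge).
Quantity falls by |ΔQ| = |88 − 48| = 40.
DWL = ½ · t · |ΔQ| = ½ · 18 · 40 = £360.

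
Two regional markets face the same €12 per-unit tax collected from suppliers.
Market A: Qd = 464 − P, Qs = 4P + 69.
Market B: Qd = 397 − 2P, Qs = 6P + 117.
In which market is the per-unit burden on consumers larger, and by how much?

Market A: pre-tax P* = €79, Q* = 385; post-tax Q = 375.4; per-unit burden on consumers = €9.6.
Market B: pre-tax P* = €35, Q* = 327; post-tax Q = 309; per-unit burden on consumers = €9.
Difference: €9.6 vs €9 → market A is larger by €0.6.

Market A, by €0.6.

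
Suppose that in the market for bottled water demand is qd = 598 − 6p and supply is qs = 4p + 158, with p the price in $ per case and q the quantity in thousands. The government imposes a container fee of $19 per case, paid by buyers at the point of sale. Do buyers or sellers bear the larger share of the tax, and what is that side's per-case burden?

Sellers bear the larger share: $11.4 per case.

Without the tax, 598 − 6p = 4p + 158 gives 10p = 440, so p* = $44 and q* = 334.
With the tax collected from buyers, demand (in seller-price terms) shifts: qd = 598 − 6(p + 19).
New equilibrium: buyers pay $51.6, sellers receive $32.6, q = 288.4. (Wedge: pb − ps = 19.)
Per-case burden: buyers $7.6, sellers $11.4.
Sellers take the larger share because supply is less price-elastic here (demand slope 6 vs supply slope 4).
The less price-elastic side of the market bears the larger share of a per-unit tax.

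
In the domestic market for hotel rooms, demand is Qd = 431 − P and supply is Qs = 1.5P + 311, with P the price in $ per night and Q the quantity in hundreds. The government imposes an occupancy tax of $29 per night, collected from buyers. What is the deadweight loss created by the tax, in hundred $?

Without the tax, 431 − P = 1.5P + 311 gives 2.5P = 120, so P* = $48 and Q* = 383.
With the tax collected from buyers, demand (in seller-price terms) shifts: Qd = 431 − (P + 29).
Solving gives Q = 365.6 with buyers paying $65.4 and sellers receiving $36.4 (the $29 wedge).
Quantity falls by |ΔQ| = |383 − 365.6| = 17.4.
DWL = ½ · t · |ΔQ| = ½ · 29 · 17.4 = $252.3.

Deadweight loss = $252.3 hundred.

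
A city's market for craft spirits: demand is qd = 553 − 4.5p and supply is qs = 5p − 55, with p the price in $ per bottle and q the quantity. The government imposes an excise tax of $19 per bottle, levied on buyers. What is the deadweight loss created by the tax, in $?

Deadweight loss = $427.5.

Without the tax, 553 − 4.5p = 5p − 55 gives 9.5p = 608, so p* = $64 and q* = 265.
With the tax collected from buyers, demand (in seller-price terms) shifts: qd = 553 − 4.5(p + 19).
Solving gives q = 220 with buyers paying $74 and producers receiving $55 (the $19 wedge).
Quantity falls by |ΔQ| = |265 − 220| = 45.
DWL = ½ · t · |ΔQ| = ½ · 19 · 45 = $427.5.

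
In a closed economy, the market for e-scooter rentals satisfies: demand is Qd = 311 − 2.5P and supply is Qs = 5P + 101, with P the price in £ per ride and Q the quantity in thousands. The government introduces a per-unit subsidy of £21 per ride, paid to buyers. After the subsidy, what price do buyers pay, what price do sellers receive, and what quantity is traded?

Before the subsidy: set 311 − 2.5P = 5P + 101 → P* = £28, Q* = 241.
With a per-unit subsidy paid to buyers, each effectively pays P − 21, so demand becomes Qd = 311 − 2.5(P − 21).
Solving gives Q = 276 with buyers paying £14 and sellers receiving £35 (the £21 wedge).

Buyers pay £14; sellers receive £35; quantity = 276.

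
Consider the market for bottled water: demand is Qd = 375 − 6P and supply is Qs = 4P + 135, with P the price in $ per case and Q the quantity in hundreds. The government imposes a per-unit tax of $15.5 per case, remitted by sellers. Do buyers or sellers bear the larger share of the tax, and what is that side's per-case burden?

Without the tax, 375 − 6P = 4P + 135 gives 10P = 240, so P* = $24 and Q* = 231.
With the tax collected from sellers, supply shifts: Qs = 4(P − 15.5) + 135.
New equilibrium: buyers pay $30.2, sellers receive $14.7, Q = 193.8. (Wedge: Pb − Ps = 15.5.)
Per-case burden: buyers $6.2, sellers $9.3.
Sellers take the larger share because supply is less price-elastic here (demand slope 6 vs supply slope 4).

Sellers bear the larger share: $9.3 per case.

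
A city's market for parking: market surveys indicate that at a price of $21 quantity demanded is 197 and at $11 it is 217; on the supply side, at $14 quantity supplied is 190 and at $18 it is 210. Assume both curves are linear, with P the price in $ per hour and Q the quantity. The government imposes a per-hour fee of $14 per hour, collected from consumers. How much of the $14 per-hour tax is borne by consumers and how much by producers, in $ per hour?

Demand slope: (217 − 197)/(11 − 21) = -2, so Qd = 239 − 2P.
Supply slope: (210 − 190)/(18 − 14) = 5, so Qs = 5P + 120.
Before the tax: set 239 − 2P = 5P + 120 → P* = $17, Q* = 205.
With the tax collected from consumers, demand (in seller-price terms) shifts: Qd = 239 − 2(P + 14).
Solving gives Q = 185 with consumers paying $27 and producers receiving $13 (the $14 wedge).
Burden on consumers: $10; on producers: $4. (They sum to $14.)
The less price-elastic side of the market bears the larger share of a per-unit tax.

Consumers bear $10 per hour; producers bear $4 per hour.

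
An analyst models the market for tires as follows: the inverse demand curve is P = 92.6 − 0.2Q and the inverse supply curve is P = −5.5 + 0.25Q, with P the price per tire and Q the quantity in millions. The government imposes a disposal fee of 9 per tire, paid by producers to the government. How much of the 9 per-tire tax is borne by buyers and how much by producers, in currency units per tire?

Rewrite in direct form: Qd = 463 − 5P and Qs = 4P + 22.
Without the tax, 463 − 5P = 4P + 22 gives 9P = 441, so P* = 49 and Q* = 218.
With the tax collected from producers, supply shifts: Qs = 4(P − 9) + 22.
Solving gives Q = 198 with buyers paying 53 and producers receiving 44 (the 9 wedge).
Burden on buyers: 4; on producers: 5. (They sum to 9.)
The less price-elastic side of the market bears the larger share of a per-unit tax.

Buyers bear 4 per tire; producers bear 5 per tire.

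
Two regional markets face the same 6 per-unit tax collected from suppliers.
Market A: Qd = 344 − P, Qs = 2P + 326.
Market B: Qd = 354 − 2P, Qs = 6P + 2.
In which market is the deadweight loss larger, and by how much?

Market B, by 15.

Market A: pre-tax P* = 6, Q* = 338; post-tax Q = 334; deadweight loss = 12.
Market B: pre-tax P* = 44, Q* = 266; post-tax Q = 257; deadweight loss = 27.
Difference: 12 vs 27 → market B is larger by 15.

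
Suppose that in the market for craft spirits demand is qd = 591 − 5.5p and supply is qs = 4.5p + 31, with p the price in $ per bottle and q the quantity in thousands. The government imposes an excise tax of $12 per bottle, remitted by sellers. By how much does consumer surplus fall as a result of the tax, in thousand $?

Consumer surplus falls by $1448.01 thousand.

Before the tax: set 591 − 5.5p = 4.5p + 31 → p* = $56, q* = 283.
With the tax collected from sellers, supply shifts: qs = 4.5(p − 12) + 31.
Solving gives q = 253.3 with consumers paying $61.4 and sellers receiving $49.4 (the $12 wedge).
ΔCS is the trapezoid between Q = 253.3 and Q = 283 of height $5.4: ½ · (283 + 253.3) · 5.4 = $1448.01.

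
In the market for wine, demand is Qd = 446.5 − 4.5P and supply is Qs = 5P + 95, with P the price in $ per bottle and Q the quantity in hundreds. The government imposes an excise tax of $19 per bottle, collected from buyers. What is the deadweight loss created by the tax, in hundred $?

Deadweight loss = $427.5 hundred.

Without the tax, 446.5 − 4.5P = 5P + 95 gives 9.5P = 351.5, so P* = $37 and Q* = 280.
With the tax collected from buyers, demand (in seller-price terms) shifts: Qd = 446.5 − 4.5(P + 19).
New equilibrium: buyers pay $47, suppliers receive $28, Q = 235. (Wedge: Pb − Ps = 19.)
Quantity falls by |ΔQ| = |280 − 235| = 45.
DWL = ½ · t · |ΔQ| = ½ · 19 · 45 = $427.5.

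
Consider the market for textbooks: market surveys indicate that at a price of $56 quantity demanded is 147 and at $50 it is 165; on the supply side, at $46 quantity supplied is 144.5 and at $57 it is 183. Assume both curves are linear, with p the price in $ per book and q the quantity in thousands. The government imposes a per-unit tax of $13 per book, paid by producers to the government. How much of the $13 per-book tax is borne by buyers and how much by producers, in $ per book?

Demand slope: (165 − 147)/(50 − 56) = -3, so qd = 315 − 3p.
Supply slope: (183 − 144.5)/(57 − 46) = 3.5, so qs = 3.5p − 16.5.
Before the tax: set 315 − 3p = 3.5p − 16.5 → p* = $51, q* = 162.
With the tax collected from producers, supply shifts: qs = 3.5(p − 13) − 16.5.
Solving gives q = 141 with buyers paying $58 and producers receiving $45 (the $13 wedge).
Burden on buyers: $7; on producers: $6. (They sum to $13.)
The less price-elastic side of the market bears the larger share of a per-unit tax.

Buyers bear $7 per book; producers bear $6 per book.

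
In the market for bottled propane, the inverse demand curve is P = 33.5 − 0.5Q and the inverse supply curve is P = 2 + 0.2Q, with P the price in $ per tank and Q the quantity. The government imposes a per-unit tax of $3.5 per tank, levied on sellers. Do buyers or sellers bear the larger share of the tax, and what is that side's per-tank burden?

Buyers bear the larger share: $2.5 per tank.

Rewrite in direct form: Qd = 67 − 2P and Qs = 5P − 10.
Without the tax, 67 − 2P = 5P − 10 gives 7P = 77, so P* = $11 and Q* = 45.
With the tax collected from sellers, supply shifts: Qs = 5(P − 3.5) − 10.
New equilibrium: buyers pay $13.5, sellers receive $10, Q = 40. (Wedge: Pb − Ps = 3.5.)
Per-tank burden: buyers $2.5, sellers $1.
Buyers take the larger share because demand is less price-elastic here (demand slope 2 vs supply slope 5).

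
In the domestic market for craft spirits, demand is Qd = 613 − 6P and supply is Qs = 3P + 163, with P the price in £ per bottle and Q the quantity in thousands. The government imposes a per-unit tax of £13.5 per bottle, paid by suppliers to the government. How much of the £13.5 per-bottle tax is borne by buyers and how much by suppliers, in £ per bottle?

Buyers bear £4.5 per bottle; suppliers bear £9 per bottle.

Without the tax, 613 − 6P = 3P + 163 gives 9P = 450, so P* = £50 and Q* = 313.
With the tax collected from suppliers, supply shifts: Qs = 3(P − 13.5) + 163.
New equilibrium: buyers pay £54.5, suppliers receive £41, Q = 286. (Wedge: Pb − Ps = 13.5.)
Burden on buyers: £4.5; on suppliers: £9. (They sum to £13.5.)
The less price-elastic side of the market bears the larger share of a per-unit tax.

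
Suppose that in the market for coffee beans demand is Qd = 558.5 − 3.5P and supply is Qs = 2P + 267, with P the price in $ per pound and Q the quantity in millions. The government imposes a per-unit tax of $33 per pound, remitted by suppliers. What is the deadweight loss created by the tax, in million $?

Without the tax, 558.5 − 3.5P = 2P + 267 gives 5.5P = 291.5, so P* = $53 and Q* = 373.
With the tax collected from suppliers, supply shifts: Qs = 2(P − 33) + 267.
Solving gives Q = 331 with consumers paying $65 and suppliers receiving $32 (the $33 wedge).
Quantity falls by |ΔQ| = |373 − 331| = 42.
DWL = ½ · t · |ΔQ| = ½ · 33 · 42 = $693.

Deadweight loss = $693 million.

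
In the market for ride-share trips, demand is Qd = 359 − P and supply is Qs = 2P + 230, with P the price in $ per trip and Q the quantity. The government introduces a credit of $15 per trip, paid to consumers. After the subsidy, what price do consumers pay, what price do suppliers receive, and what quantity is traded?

Without the subsidy, 359 − P = 2P + 230 gives 3P = 129, so P* = $43 and Q* = 316.
With a per-unit subsidy paid to consumers, each effectively pays P − 15, so demand becomes Qd = 359 − (P − 15).
New equilibrium: consumers pay $33, suppliers receive $48, Q = 326. (Wedge: Pb − Ps = −15.)

Consumers pay $33; suppliers receive $48; quantity = 326.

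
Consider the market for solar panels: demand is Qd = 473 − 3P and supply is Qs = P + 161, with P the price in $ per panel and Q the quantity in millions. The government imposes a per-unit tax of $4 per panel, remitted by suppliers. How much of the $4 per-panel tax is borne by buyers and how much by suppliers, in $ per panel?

Without the tax, 473 − 3P = P + 161 gives 4P = 312, so P* = $78 and Q* = 239.
With the tax collected from suppliers, supply shifts: Qs = (P − 4) + 161.
New equilibrium: buyers pay $79, suppliers receive $75, Q = 236. (Wedge: Pb − Ps = 4.)
Burden on buyers: $1; on suppliers: $3. (They sum to $4.)

Buyers bear $1 per panel; suppliers bear $3 per panel.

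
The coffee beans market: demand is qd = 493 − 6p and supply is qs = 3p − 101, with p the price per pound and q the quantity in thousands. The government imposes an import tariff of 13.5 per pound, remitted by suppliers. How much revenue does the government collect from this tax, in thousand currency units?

Without the tax, 493 − 6p = 3p − 101 gives 9p = 594, so p* = 66 and q* = 97.
With the tax collected from suppliers, supply shifts: qs = 3(p − 13.5) − 101.
New equilibrium: buyers pay 70.5, suppliers receive 57, q = 70. (Wedge: pb − ps = 13.5.)
Revenue = t · Q = 13.5 · 70 = 945.

Tax revenue = 945 thousand.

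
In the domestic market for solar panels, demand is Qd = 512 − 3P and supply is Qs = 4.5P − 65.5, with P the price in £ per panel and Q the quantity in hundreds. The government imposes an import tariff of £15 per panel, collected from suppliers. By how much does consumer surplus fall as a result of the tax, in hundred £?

Before the tax: set 512 − 3P = 4.5P − 65.5 → P* = £77, Q* = 281.
With the tax collected from suppliers, supply shifts: Qs = 4.5(P − 15) − 65.5.
Solving gives Q = 254 with consumers paying £86 and suppliers receiving £71 (the £15 wedge).
ΔCS is the trapezoid between Q = 254 and Q = 281 of height £9: ½ · (281 + 254) · 9 = £2407.5.

Consumer surplus falls by £2407.5 hundred.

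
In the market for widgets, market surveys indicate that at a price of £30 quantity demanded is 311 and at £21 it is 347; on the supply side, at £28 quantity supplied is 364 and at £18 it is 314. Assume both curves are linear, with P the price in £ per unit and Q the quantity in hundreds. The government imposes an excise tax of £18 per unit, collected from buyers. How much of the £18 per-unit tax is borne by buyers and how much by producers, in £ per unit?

Buyers bear £10 per unit; producers bear £8 per unit.

Demand slope: (347 − 311)/(21 − 30) = -4, so Qd = 431 − 4P.
Supply slope: (314 − 364)/(18 − 28) = 5, so Qs = 5P + 224.
Before the tax: set 431 − 4P = 5P + 224 → P* = £23, Q* = 339.
With the tax collected from buyers, demand (in seller-price terms) shifts: Qd = 431 − 4(P + 18).
New equilibrium: buyers pay £33, producers receive £15, Q = 299. (Wedge: Pb − Ps = 18.)
Burden on buyers: £10; on producers: £8. (They sum to £18.)
The less price-elastic side of the market bears the larger share of a per-unit tax.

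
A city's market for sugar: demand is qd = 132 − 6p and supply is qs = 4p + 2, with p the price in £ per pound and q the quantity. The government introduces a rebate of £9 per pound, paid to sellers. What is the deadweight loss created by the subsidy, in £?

Before the subsidy: set 132 − 6p = 4p + 2 → p* = £13, q* = 54.
With a per-unit subsidy paid to sellers, each receives p + 9 per unit sold, so supply becomes qs = 4(p + 9) + 2.
Solving gives q = 75.6 with buyers paying £9.4 and sellers receiving £18.4 (the £9 wedge).
Quantity rises by |ΔQ| = |54 − 75.6| = 21.6.
DWL = ½ · t · |ΔQ| = ½ · 9 · 21.6 = £97.2.

Deadweight loss = £97.2.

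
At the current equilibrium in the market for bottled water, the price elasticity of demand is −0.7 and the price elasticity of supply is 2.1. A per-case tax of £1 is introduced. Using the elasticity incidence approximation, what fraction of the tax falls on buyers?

Buyers' share ≈ 0.75.

Incidence ratio: buyers' share ≈ εs / (εs + |εd|) = 2.1 / (2.1 + 0.7) = 0.75.
Supply is the more elastic side, so buyers bear the larger share.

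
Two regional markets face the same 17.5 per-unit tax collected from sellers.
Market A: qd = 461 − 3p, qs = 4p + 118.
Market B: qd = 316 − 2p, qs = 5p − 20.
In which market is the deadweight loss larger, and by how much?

Market A, by 43.75.

Market A: pre-tax p* = 49, q* = 314; post-tax q = 284; deadweight loss = 262.5.
Market B: pre-tax p* = 48, q* = 220; post-tax q = 195; deadweight loss = 218.75.
Difference: 262.5 vs 218.75 → market A is larger by 43.75.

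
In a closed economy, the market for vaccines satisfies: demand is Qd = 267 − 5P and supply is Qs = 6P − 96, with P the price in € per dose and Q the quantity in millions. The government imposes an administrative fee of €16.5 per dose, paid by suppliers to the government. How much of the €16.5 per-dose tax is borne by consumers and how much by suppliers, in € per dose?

Before the tax: set 267 − 5P = 6P − 96 → P* = €33, Q* = 102.
With the tax collected from suppliers, supply shifts: Qs = 6(P − 16.5) − 96.
Solving gives Q = 57 with consumers paying €42 and suppliers receiving €25.5 (the €16.5 wedge).
Burden on consumers: €9; on suppliers: €7.5. (They sum to €16.5.)
The less price-elastic side of the market bears the larger share of a per-unit tax.

Consumers bear €9 per dose; suppliers bear €7.5 per dose.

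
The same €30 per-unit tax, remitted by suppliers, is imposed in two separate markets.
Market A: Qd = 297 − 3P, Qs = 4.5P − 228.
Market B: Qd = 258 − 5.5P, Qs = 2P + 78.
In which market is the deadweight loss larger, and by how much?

Market A: pre-tax P* = €70, Q* = 87; post-tax Q = 33; deadweight loss = €810.
Market B: pre-tax P* = €24, Q* = 126; post-tax Q = 82; deadweight loss = €660.
Difference: €810 vs €660 → market A is larger by €150.

Market A, by €150.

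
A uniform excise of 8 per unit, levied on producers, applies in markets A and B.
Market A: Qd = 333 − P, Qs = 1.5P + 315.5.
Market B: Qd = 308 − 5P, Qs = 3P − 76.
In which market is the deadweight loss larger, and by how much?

Market A: pre-tax P* = 7, Q* = 326; post-tax Q = 321.2; deadweight loss = 19.2.
Market B: pre-tax P* = 48, Q* = 68; post-tax Q = 53; deadweight loss = 60.
Difference: 19.2 vs 60 → market B is larger by 40.8.

Market B, by 40.8.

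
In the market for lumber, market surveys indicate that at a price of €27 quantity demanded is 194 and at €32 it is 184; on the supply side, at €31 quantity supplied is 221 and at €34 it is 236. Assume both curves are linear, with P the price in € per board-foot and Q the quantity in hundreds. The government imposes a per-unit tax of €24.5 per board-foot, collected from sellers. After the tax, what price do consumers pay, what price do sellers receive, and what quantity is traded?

Demand slope: (184 − 194)/(32 − 27) = -2, so Qd = 248 − 2P.
Supply slope: (236 − 221)/(34 − 31) = 5, so Qs = 5P + 66.
Without the tax, 248 − 2P = 5P + 66 gives 7P = 182, so P* = €26 and Q* = 196.
With the tax collected from sellers, supply shifts: Qs = 5(P − 24.5) + 66.
Solving gives Q = 161 with consumers paying €43.5 and sellers receiving €19 (the €24.5 wedge).
The less price-elastic side of the market bears the larger share of a per-unit tax.

Consumers pay €43.5; sellers receive €19; quantity = 161.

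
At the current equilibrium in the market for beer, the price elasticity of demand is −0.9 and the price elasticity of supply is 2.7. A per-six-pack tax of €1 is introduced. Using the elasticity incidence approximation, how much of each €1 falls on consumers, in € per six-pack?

Incidence ratio: consumers' share ≈ εs / (εs + |εd|) = 2.7 / (2.7 + 0.9) = 0.75.
So consumers bear ≈ 0.75 × €1 = €0.75; producers bear €0.25.

Consumers bear ≈ €0.75 per six-pack.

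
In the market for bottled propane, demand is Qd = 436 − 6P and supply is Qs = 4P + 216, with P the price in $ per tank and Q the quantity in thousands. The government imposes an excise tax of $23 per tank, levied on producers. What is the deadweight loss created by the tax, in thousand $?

Before the tax: set 436 − 6P = 4P + 216 → P* = $22, Q* = 304.
With the tax collected from producers, supply shifts: Qs = 4(P − 23) + 216.
New equilibrium: buyers pay $31.2, producers receive $8.2, Q = 248.8. (Wedge: Pb − Ps = 23.)
Quantity falls by |ΔQ| = |304 − 248.8| = 55.2.
DWL = ½ · t · |ΔQ| = ½ · 23 · 55.2 = $634.8.

Deadweight loss = $634.8 thousand.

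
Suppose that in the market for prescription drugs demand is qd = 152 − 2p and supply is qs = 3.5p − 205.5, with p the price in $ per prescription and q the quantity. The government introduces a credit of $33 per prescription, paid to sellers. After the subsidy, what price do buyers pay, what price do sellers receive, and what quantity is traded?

Before the subsidy: set 152 − 2p = 3.5p − 205.5 → p* = $65, q* = 22.
With a per-unit subsidy paid to sellers, each receives p + 33 per unit sold, so supply becomes qs = 3.5(p + 33) − 205.5.
Solving gives q = 64 with buyers paying $44 and sellers receiving $77 (the $33 wedge).

Buyers pay $44; sellers receive $77; quantity = 64.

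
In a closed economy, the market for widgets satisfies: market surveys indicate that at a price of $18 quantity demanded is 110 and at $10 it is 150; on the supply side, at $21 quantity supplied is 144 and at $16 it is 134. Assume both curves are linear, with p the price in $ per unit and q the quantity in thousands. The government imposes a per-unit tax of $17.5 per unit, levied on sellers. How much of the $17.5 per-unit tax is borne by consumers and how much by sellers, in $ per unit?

Demand slope: (150 − 110)/(10 − 18) = -5, so qd = 200 − 5p.
Supply slope: (134 − 144)/(16 − 21) = 2, so qs = 2p + 102.
Before the tax: set 200 − 5p = 2p + 102 → p* = $14, q* = 130.
With the tax collected from sellers, supply shifts: qs = 2(p − 17.5) + 102.
Solving gives q = 105 with consumers paying $19 and sellers receiving $1.5 (the $17.5 wedge).
Burden on consumers: $5; on sellers: $12.5. (They sum to $17.5.)

Consumers bear $5 per unit; sellers bear $12.5 per unit.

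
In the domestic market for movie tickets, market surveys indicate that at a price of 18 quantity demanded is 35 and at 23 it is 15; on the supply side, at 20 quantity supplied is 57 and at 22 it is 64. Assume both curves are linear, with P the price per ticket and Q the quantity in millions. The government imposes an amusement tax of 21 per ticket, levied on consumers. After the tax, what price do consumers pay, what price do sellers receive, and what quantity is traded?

Consumers pay 25.8; sellers receive 4.8; quantity = 3.8.

Demand slope: (15 − 35)/(23 − 18) = -4, so Qd = 107 − 4P.
Supply slope: (64 − 57)/(22 − 20) = 3.5, so Qs = 3.5P − 13.
Before the tax: set 107 − 4P = 3.5P − 13 → P* = 16, Q* = 43.
With the tax collected from consumers, demand (in seller-price terms) shifts: Qd = 107 − 4(P + 21).
Solving gives Q = 3.8 with consumers paying 25.8 and sellers receiving 4.8 (the 21 wedge).
The less price-elastic side of the market bears the larger share of a per-unit tax.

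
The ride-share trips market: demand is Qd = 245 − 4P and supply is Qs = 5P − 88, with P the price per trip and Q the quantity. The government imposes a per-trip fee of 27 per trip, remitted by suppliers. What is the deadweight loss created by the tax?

Deadweight loss = 810.

Before the tax: set 245 − 4P = 5P − 88 → P* = 37, Q* = 97.
With the tax collected from suppliers, supply shifts: Qs = 5(P − 27) − 88.
Solving gives Q = 37 with buyers paying 52 and suppliers receiving 25 (the 27 wedge).
Quantity falls by |ΔQ| = |97 − 37| = 60.
DWL = ½ · t · |ΔQ| = ½ · 27 · 60 = 810.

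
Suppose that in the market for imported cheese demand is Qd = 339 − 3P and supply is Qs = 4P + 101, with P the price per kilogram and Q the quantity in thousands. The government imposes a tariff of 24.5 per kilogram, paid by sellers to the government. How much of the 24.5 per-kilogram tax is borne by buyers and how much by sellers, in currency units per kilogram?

Buyers bear 14 per kilogram; sellers bear 10.5 per kilogram.

Without the tax, 339 − 3P = 4P + 101 gives 7P = 238, so P* = 34 and Q* = 237.
With the tax collected from sellers, supply shifts: Qs = 4(P − 24.5) + 101.
New equilibrium: buyers pay 48, sellers receive 23.5, Q = 195. (Wedge: Pb − Ps = 24.5.)
Burden on buyers: 14; on sellers: 10.5. (They sum to 24.5.)
The less price-elastic side of the market bears the larger share of a per-unit tax.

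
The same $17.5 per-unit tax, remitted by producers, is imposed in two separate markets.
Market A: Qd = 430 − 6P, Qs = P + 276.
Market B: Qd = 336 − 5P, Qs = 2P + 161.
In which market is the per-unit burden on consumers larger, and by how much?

Market B, by $2.5.

Market A: pre-tax P* = $22, Q* = 298; post-tax Q = 283; per-unit burden on consumers = $2.5.
Market B: pre-tax P* = $25, Q* = 211; post-tax Q = 186; per-unit burden on consumers = $5.
Difference: $2.5 vs $5 → market B is larger by $2.5.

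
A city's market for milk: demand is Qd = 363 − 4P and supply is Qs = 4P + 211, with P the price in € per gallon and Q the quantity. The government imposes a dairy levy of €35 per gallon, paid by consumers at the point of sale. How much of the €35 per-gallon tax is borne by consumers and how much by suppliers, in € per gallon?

Without the tax, 363 − 4P = 4P + 211 gives 8P = 152, so P* = €19 and Q* = 287.
With the tax collected from consumers, demand (in seller-price terms) shifts: Qd = 363 − 4(P + 35).
Solving gives Q = 217 with consumers paying €36.5 and suppliers receiving €1.5 (the €35 wedge).
Burden on consumers: €17.5; on suppliers: €17.5. (They sum to €35.)
The less price-elastic side of the market bears the larger share of a per-unit tax.

Consumers bear €17.5 per gallon; suppliers bear €17.5 per gallon.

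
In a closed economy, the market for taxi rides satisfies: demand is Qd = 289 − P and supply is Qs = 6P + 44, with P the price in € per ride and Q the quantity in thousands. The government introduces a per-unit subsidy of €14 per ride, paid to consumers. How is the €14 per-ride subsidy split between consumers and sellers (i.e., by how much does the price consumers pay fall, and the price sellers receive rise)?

Without the subsidy, 289 − P = 6P + 44 gives 7P = 245, so P* = €35 and Q* = 254.
With a per-unit subsidy paid to consumers, each effectively pays P − 14, so demand becomes Qd = 289 − (P − 14).
New equilibrium: consumers pay €23, sellers receive €37, Q = 266. (Wedge: Pb − Ps = −14.)
Gain to consumers: €12; to sellers: €2. (They sum to €14.)

Consumers gain €12 per ride; sellers gain €2 per ride.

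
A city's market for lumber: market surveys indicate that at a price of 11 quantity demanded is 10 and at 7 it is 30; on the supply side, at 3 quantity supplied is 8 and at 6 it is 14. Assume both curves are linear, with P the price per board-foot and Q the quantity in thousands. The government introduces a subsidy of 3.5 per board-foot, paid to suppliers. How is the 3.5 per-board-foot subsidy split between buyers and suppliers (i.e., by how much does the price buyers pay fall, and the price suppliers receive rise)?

Demand slope: (30 − 10)/(7 − 11) = -5, so Qd = 65 − 5P.
Supply slope: (14 − 8)/(6 − 3) = 2, so Qs = 2P + 2.
Without the subsidy, 65 − 5P = 2P + 2 gives 7P = 63, so P* = 9 and Q* = 20.
With a per-unit subsidy paid to suppliers, each receives P + 3.5 per unit sold, so supply becomes Qs = 2(P + 3.5) + 2.
New equilibrium: buyers pay 8, suppliers receive 11.5, Q = 25. (Wedge: Pb − Ps = −3.5.)
Gain to buyers: 1; to suppliers: 2.5. (They sum to 3.5.)

Buyers gain 1 per board-foot; suppliers gain 2.5 per board-foot.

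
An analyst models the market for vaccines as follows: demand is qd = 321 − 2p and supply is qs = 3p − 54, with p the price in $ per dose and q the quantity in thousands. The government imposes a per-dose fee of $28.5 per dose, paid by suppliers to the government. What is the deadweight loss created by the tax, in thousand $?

Deadweight loss = $487.35 thousand.

Before the tax: set 321 − 2p = 3p − 54 → p* = $75, q* = 171.
With the tax collected from suppliers, supply shifts: qs = 3(p − 28.5) − 54.
Solving gives q = 136.8 with buyers paying $92.1 and suppliers receiving $63.6 (the $28.5 wedge).
Quantity falls by |ΔQ| = |171 − 136.8| = 34.2.
DWL = ½ · t · |ΔQ| = ½ · 28.5 · 34.2 = $487.35.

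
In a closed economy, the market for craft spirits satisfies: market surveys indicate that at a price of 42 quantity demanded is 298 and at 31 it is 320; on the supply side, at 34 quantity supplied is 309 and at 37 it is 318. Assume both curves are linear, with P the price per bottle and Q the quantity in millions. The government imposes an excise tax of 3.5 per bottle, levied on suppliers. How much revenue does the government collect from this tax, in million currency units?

Tax revenue = 1077.3 million.

Demand slope: (320 − 298)/(31 − 42) = -2, so Qd = 382 − 2P.
Supply slope: (318 − 309)/(37 − 34) = 3, so Qs = 3P + 207.
Without the tax, 382 − 2P = 3P + 207 gives 5P = 175, so P* = 35 and Q* = 312.
With the tax collected from suppliers, supply shifts: Qs = 3(P − 3.5) + 207.
Solving gives Q = 307.8 with buyers paying 37.1 and suppliers receiving 33.6 (the 3.5 wedge).
Revenue = t · Q = 3.5 · 307.8 = 1077.3.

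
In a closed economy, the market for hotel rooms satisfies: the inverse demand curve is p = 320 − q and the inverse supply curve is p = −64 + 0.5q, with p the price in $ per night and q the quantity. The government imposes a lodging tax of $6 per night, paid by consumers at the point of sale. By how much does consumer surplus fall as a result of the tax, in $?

Rewrite in direct form: qd = 320 − p and qs = 2p + 128.
Without the tax, 320 − p = 2p + 128 gives 3p = 192, so p* = $64 and q* = 256.
With the tax collected from consumers, demand (in seller-price terms) shifts: qd = 320 − (p + 6).
Solving gives q = 252 with consumers paying $68 and sellers receiving $62 (the $6 wedge).
ΔCS is the trapezoid between Q = 252 and Q = 256 of height $4: ½ · (256 + 252) · 4 = $1016.

Consumer surplus falls by $1016.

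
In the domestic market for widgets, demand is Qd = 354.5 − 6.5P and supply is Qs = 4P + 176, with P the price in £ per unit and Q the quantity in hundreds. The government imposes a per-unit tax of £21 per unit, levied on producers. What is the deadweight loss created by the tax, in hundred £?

Before the tax: set 354.5 − 6.5P = 4P + 176 → P* = £17, Q* = 244.
With the tax collected from producers, supply shifts: Qs = 4(P − 21) + 176.
New equilibrium: buyers pay £25, producers receive £4, Q = 192. (Wedge: Pb − Ps = 21.)
Quantity falls by |ΔQ| = |244 − 192| = 52.
DWL = ½ · t · |ΔQ| = ½ · 21 · 52 = £546.

Deadweight loss = £546 hundred.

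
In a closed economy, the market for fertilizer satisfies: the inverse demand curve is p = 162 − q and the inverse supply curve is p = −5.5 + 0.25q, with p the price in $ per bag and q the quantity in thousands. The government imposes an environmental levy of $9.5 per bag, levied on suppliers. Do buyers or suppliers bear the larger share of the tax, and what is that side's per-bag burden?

Buyers bear the larger share: $7.6 per bag.

Inverting to q(p) form: qd = 162 − p; qs = 4p + 22.
Before the tax: set 162 − p = 4p + 22 → p* = $28, q* = 134.
With the tax collected from suppliers, supply shifts: qs = 4(p − 9.5) + 22.
New equilibrium: buyers pay $35.6, suppliers receive $26.1, q = 126.4. (Wedge: pb − ps = 9.5.)
Per-bag burden: buyers $7.6, suppliers $1.9.
Buyers take the larger share because demand is less price-elastic here (demand slope 1 vs supply slope 4).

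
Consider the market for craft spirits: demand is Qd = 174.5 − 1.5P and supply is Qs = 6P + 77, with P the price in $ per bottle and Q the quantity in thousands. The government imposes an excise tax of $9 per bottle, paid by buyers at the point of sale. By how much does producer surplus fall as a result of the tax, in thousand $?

Producer surplus falls by $269.28 thousand.

Without the tax, 174.5 − 1.5P = 6P + 77 gives 7.5P = 97.5, so P* = $13 and Q* = 155.
With the tax collected from buyers, demand (in seller-price terms) shifts: Qd = 174.5 − 1.5(P + 9).
Solving gives Q = 144.2 with buyers paying $20.2 and sellers receiving $11.2 (the $9 wedge).
ΔPS is the trapezoid between Q = 144.2 and Q = 155 of height $1.8: ½ · (155 + 144.2) · 1.8 = $269.28.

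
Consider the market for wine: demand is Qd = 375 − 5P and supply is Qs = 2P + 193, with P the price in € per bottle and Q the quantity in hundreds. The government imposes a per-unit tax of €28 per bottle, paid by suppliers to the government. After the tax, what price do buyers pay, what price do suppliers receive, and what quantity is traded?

Buyers pay €34; suppliers receive €6; quantity = 205.

Without the tax, 375 − 5P = 2P + 193 gives 7P = 182, so P* = €26 and Q* = 245.
With the tax collected from suppliers, supply shifts: Qs = 2(P − 28) + 193.
New equilibrium: buyers pay €34, suppliers receive €6, Q = 205. (Wedge: Pb − Ps = 28.)
The less price-elastic side of the market bears the larger share of a per-unit tax.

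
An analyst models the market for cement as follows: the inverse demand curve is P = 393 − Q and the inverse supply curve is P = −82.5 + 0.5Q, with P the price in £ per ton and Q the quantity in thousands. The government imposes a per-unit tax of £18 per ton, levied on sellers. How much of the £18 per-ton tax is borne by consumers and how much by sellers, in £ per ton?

Inverting to Q(P) form: Qd = 393 − P; Qs = 2P + 165.
Without the tax, 393 − P = 2P + 165 gives 3P = 228, so P* = £76 and Q* = 317.
With the tax collected from sellers, supply shifts: Qs = 2(P − 18) + 165.
New equilibrium: consumers pay £88, sellers receive £70, Q = 305. (Wedge: Pb − Ps = 18.)
Burden on consumers: £12; on sellers: £6. (They sum to £18.)
The less price-elastic side of the market bears the larger share of a per-unit tax.

Consumers bear £12 per ton; sellers bear £6 per ton.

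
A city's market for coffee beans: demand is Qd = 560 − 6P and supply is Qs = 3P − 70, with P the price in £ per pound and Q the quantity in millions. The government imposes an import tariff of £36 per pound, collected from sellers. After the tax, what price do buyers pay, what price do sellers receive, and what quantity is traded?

Buyers pay £82; sellers receive £46; quantity = 68.

Without the tax, 560 − 6P = 3P − 70 gives 9P = 630, so P* = £70 and Q* = 140.
With the tax collected from sellers, supply shifts: Qs = 3(P − 36) − 70.
New equilibrium: buyers pay £82, sellers receive £46, Q = 68. (Wedge: Pb − Ps = 36.)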